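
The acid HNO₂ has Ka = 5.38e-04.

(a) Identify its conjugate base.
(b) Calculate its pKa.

(a) The conjugate base is formed by removing one H⁺ from HNO₂, giving NO₂⁻. (b) pKa = -log(Ka) = -log(5.38e-04) = 3.27.

Conjugate base: NO₂⁻; pK_a = 3.27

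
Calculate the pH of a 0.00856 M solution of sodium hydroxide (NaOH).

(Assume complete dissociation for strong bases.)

[OH⁻] = 0.00856 M for strong base. pOH = -log[OH⁻] = 2.07, pH = 14 - pOH

pH = 11.93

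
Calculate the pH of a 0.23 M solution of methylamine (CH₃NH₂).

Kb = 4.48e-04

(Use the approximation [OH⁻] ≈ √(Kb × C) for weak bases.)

[OH⁻] = √(Kb × C) = √(4.48e-04 × 0.23) = 1.0151e-02. pOH = 1.99, pH = 14 - pOH

pH = 12.01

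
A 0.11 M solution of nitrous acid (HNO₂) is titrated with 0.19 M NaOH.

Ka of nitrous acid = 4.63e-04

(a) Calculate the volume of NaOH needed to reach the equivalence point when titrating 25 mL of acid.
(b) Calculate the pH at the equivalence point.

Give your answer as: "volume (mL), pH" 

moles acid = 0.11 × 25/1000 = 0.00275 mol; V_base = moles/0.19 × 1000 = 14.5 mL. At equivalence only the conjugate base is present: [A⁻] = 0.00275/0.039 = 6.9667e-02 M. Kb = Kw/Ka = 2.16e-11; [OH⁻] = √(Kb × [A⁻]) = 1.2267e-06; pOH = 5.91; pH = 14 - pOH = 8.09.

V = 14.5 mL, pH = 8.09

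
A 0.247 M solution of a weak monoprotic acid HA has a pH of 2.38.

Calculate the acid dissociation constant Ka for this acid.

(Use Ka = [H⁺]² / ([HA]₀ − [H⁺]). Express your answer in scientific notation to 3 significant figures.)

[H⁺] = 10^(−pH) = 10^(−2.38) = 4.169e-03 M. For HA ⇌ H⁺ + A⁻, Ka = [H⁺][A⁻]/[HA] = [H⁺]² / ([HA]₀ − [H⁺]) = (4.169e-03)² / (0.247 − 4.169e-03) = 7.16e-05.

K_a = 7.16e-05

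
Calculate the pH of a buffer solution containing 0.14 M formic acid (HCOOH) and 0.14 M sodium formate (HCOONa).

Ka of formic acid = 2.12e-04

pKa = -log(2.12e-04) = 3.67. pH = pKa + log([A⁻]/[HA]) = 3.67 + log(0.14/0.14)

pH = 3.67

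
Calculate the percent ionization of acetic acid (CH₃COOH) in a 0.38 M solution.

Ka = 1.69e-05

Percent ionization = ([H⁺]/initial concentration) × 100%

Using Ka equilibrium: x² + Ka×x - Ka×C = 0. Solving: [H⁺] = 2.5257e-03. Percent = (2.5257e-03/0.38) × 100

Percent ionization = 0.665%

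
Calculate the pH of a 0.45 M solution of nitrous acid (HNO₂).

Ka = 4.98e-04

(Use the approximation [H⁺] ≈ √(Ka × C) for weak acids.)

[H⁺] = √(Ka × C) = √(4.98e-04 × 0.45) = 1.4970e-02. pH = -log(1.4970e-02)

pH = 1.82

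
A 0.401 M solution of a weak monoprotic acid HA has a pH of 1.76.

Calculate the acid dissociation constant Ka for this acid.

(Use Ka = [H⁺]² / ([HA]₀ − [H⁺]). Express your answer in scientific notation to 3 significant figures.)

[H⁺] = 10^(−pH) = 10^(−1.76) = 1.738e-02 M. For HA ⇌ H⁺ + A⁻, Ka = [H⁺][A⁻]/[HA] = [H⁺]² / ([HA]₀ − [H⁺]) = (1.738e-02)² / (0.401 − 1.738e-02) = 7.87e-04.

K_a = 7.87e-04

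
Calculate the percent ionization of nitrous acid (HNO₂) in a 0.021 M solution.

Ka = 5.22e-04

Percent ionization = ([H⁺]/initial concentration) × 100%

Using Ka equilibrium: x² + Ka×x - Ka×C = 0. Solving: [H⁺] = 3.0602e-03. Percent = (3.0602e-03/0.021) × 100

Percent ionization = 14.6%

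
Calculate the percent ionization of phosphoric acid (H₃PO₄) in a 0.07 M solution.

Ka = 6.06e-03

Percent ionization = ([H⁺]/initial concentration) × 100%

Using Ka equilibrium: x² + Ka×x - Ka×C = 0. Solving: [H⁺] = 1.7788e-02. Percent = (1.7788e-02/0.07) × 100

Percent ionization = 25.4%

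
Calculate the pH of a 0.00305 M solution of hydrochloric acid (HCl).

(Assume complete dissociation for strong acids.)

[H⁺] = 0.00305 M for strong acid. pH = -log[H⁺] = -log(0.00305)

pH = 2.52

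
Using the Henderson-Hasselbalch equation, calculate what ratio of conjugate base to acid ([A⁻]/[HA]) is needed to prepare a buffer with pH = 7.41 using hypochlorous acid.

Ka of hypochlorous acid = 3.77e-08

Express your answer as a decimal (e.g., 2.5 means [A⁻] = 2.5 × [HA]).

pKa = -log(3.77e-08) = 7.4237. pH = pKa + log([A⁻]/[HA]), so log([A⁻]/[HA]) = pH − pKa = 7.41 − 7.4237 = -0.0137. [A⁻]/[HA] = 10^(-0.0137) = 0.969

[A⁻]/[HA] = 0.969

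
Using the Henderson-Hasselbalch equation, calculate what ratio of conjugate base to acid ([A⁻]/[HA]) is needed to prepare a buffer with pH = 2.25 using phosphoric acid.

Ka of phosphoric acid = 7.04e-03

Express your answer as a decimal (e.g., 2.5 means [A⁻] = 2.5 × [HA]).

pKa = -log(7.04e-03) = 2.1524. pH = pKa + log([A⁻]/[HA]), so log([A⁻]/[HA]) = pH − pKa = 2.25 − 2.1524 = 0.0976. [A⁻]/[HA] = 10^(0.0976) = 1.25

[A⁻]/[HA] = 1.25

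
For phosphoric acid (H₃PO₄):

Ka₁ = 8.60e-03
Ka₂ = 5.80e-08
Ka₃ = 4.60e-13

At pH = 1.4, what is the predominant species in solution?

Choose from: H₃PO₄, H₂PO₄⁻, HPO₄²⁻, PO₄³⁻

pKa₁ = 2.07, pKa₂ = 7.24, pKa₃ = 12.34. For a polyprotic acid the predominant species crosses at each pKa: below pKa_n the protonated form dominates, above it the deprotonated form does. At pH = 1.4, the predominant species is H₃PO₄.

H₃PO₄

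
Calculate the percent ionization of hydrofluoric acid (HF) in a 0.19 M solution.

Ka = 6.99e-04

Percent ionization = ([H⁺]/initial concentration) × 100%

Using Ka equilibrium: x² + Ka×x - Ka×C = 0. Solving: [H⁺] = 1.1180e-02. Percent = (1.1180e-02/0.19) × 100

Percent ionization = 5.88%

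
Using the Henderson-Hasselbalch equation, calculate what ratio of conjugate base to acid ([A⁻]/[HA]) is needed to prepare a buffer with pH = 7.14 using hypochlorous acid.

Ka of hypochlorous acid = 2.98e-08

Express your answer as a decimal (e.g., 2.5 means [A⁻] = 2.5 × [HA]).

pKa = -log(2.98e-08) = 7.5258. pH = pKa + log([A⁻]/[HA]), so log([A⁻]/[HA]) = pH − pKa = 7.14 − 7.5258 = -0.3858. [A⁻]/[HA] = 10^(-0.3858) = 0.411

[A⁻]/[HA] = 0.411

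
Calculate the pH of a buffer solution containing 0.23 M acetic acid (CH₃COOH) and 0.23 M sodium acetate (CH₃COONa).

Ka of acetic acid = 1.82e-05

pKa = -log(1.82e-05) = 4.74. pH = pKa + log([A⁻]/[HA]) = 4.74 + log(0.23/0.23)

pH = 4.74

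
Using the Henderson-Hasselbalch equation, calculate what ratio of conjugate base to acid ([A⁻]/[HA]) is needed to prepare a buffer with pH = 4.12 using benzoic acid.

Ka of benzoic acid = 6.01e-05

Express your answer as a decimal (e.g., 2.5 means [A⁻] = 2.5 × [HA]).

pKa = -log(6.01e-05) = 4.2211. pH = pKa + log([A⁻]/[HA]), so log([A⁻]/[HA]) = pH − pKa = 4.12 − 4.2211 = -0.1011. [A⁻]/[HA] = 10^(-0.1011) = 0.792

[A⁻]/[HA] = 0.792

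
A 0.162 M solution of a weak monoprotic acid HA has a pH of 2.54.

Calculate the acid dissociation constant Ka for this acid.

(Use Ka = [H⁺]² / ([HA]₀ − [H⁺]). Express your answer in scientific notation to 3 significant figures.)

[H⁺] = 10^(−pH) = 10^(−2.54) = 2.884e-03 M. For HA ⇌ H⁺ + A⁻, Ka = [H⁺][A⁻]/[HA] = [H⁺]² / ([HA]₀ − [H⁺]) = (2.884e-03)² / (0.162 − 2.884e-03) = 5.23e-05.

K_a = 5.23e-05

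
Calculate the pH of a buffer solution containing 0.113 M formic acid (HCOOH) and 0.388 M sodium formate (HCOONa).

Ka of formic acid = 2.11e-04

pKa = -log(2.11e-04) = 3.68. pH = pKa + log([A⁻]/[HA]) = 3.68 + log(0.388/0.113)

pH = 4.21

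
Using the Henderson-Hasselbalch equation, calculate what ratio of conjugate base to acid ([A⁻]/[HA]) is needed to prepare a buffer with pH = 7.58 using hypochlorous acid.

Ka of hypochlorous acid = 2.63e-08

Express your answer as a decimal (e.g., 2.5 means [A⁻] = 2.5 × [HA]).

pKa = -log(2.63e-08) = 7.5800. pH = pKa + log([A⁻]/[HA]), so log([A⁻]/[HA]) = pH − pKa = 7.58 − 7.5800 = -0.0000. [A⁻]/[HA] = 10^(-0.0000) = 1.00

[A⁻]/[HA] = 1.00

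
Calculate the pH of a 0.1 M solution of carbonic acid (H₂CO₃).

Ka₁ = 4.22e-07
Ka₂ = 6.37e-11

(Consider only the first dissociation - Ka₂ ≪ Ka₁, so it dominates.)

First dissociation dominates. From Ka₁ = [H⁺][HA⁻]/[H₂A], x² + Ka₁·x − Ka₁·C = 0 with C = 0.1 M and Ka₁ = 4.22e-07. Solving: [H⁺] = (−Ka₁ + √(Ka₁² + 4·Ka₁·C)) / 2 = 2.0522e-04 M. pH = -log(2.0522e-04) = 3.69.

pH = 3.69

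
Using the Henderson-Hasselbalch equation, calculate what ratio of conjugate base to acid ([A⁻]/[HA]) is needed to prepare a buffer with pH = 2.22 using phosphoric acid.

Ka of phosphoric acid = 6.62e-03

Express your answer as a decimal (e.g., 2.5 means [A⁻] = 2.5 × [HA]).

pKa = -log(6.62e-03) = 2.1791. pH = pKa + log([A⁻]/[HA]), so log([A⁻]/[HA]) = pH − pKa = 2.22 − 2.1791 = 0.0409. [A⁻]/[HA] = 10^(0.0409) = 1.10

[A⁻]/[HA] = 1.10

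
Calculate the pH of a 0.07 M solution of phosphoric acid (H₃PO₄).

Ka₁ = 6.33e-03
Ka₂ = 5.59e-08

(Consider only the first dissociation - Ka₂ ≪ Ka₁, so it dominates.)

First dissociation dominates. From Ka₁ = [H⁺][HA⁻]/[H₂A], x² + Ka₁·x − Ka₁·C = 0 with C = 0.07 M and Ka₁ = 6.33e-03. Solving: [H⁺] = (−Ka₁ + √(Ka₁² + 4·Ka₁·C)) / 2 = 1.8122e-02 M. pH = -log(1.8122e-02) = 1.74.

pH = 1.74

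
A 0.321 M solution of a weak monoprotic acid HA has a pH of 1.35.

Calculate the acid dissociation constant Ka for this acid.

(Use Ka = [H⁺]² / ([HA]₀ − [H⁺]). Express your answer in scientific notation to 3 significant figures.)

[H⁺] = 10^(−pH) = 10^(−1.35) = 4.467e-02 M. For HA ⇌ H⁺ + A⁻, Ka = [H⁺][A⁻]/[HA] = [H⁺]² / ([HA]₀ − [H⁺]) = (4.467e-02)² / (0.321 − 4.467e-02) = 7.22e-03.

K_a = 7.22e-03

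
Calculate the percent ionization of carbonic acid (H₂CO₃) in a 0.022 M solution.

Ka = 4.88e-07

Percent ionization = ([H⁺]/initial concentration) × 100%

Using Ka equilibrium: x² + Ka×x - Ka×C = 0. Solving: [H⁺] = 1.0337e-04. Percent = (1.0337e-04/0.022) × 100

Percent ionization = 0.47%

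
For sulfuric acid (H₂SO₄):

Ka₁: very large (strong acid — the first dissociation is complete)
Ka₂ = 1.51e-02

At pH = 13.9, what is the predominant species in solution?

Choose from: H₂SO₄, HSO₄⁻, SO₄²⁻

The first dissociation is complete, so H₂SO₄ itself is never the predominant species in water; pKa₂ = -log(1.51e-02) = 1.82. For a polyprotic acid the predominant species crosses at each pKa: below pKa_n the protonated form dominates, above it the deprotonated form does. At pH = 13.9, the predominant species is SO₄²⁻.

SO₄²⁻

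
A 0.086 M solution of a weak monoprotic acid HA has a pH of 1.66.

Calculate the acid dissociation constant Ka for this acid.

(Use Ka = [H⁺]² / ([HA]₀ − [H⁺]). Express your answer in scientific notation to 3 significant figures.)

[H⁺] = 10^(−pH) = 10^(−1.66) = 2.188e-02 M. For HA ⇌ H⁺ + A⁻, Ka = [H⁺][A⁻]/[HA] = [H⁺]² / ([HA]₀ − [H⁺]) = (2.188e-02)² / (0.086 − 2.188e-02) = 7.46e-03.

K_a = 7.46e-03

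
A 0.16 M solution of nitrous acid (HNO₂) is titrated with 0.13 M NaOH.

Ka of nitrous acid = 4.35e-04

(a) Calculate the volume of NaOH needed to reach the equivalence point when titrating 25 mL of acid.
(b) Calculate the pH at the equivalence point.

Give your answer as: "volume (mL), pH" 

moles acid = 0.16 × 25/1000 = 0.004 mol; V_base = moles/0.13 × 1000 = 30.8 mL. At equivalence only the conjugate base is present: [A⁻] = 0.004/0.056 = 7.1724e-02 M. Kb = Kw/Ka = 2.30e-11; [OH⁻] = √(Kb × [A⁻]) = 1.2841e-06; pOH = 5.89; pH = 14 - pOH = 8.11.

V = 30.8 mL, pH = 8.11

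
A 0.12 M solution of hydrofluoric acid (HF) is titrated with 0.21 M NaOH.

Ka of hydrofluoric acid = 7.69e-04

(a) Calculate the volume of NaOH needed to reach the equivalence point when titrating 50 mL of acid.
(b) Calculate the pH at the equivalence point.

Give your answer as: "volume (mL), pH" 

moles acid = 0.12 × 50/1000 = 0.006 mol; V_base = moles/0.21 × 1000 = 28.6 mL. At equivalence only the conjugate base is present: [A⁻] = 0.006/0.079 = 7.6364e-02 M. Kb = Kw/Ka = 1.30e-11; [OH⁻] = √(Kb × [A⁻]) = 9.9651e-07; pOH = 6.00; pH = 14 - pOH = 8.00.

V = 28.6 mL, pH = 8.00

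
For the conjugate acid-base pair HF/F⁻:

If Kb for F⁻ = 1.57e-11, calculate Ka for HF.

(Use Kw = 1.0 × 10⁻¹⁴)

For a conjugate pair Ka × Kb = Kw, so Ka = Kw/Kb = 1.0 × 10⁻¹⁴ / 1.57e-11 = 6.37e-04.

K_a = 6.37e-04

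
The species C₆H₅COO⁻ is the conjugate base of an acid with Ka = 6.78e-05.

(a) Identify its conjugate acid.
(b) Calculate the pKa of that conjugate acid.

(a) The conjugate acid is formed by adding one H⁺ to C₆H₅COO⁻, giving C₆H₅COOH. (b) pKa = -log(Ka) = -log(6.78e-05) = 4.17.

Conjugate acid: C₆H₅COOH; pK_a = 4.17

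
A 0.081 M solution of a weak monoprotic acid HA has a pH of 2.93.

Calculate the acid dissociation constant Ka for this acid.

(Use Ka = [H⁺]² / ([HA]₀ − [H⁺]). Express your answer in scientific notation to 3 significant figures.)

[H⁺] = 10^(−pH) = 10^(−2.93) = 1.175e-03 M. For HA ⇌ H⁺ + A⁻, Ka = [H⁺][A⁻]/[HA] = [H⁺]² / ([HA]₀ − [H⁺]) = (1.175e-03)² / (0.081 − 1.175e-03) = 1.73e-05.

K_a = 1.73e-05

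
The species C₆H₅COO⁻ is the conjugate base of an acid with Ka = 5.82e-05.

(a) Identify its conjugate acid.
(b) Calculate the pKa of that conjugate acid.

(a) The conjugate acid is formed by adding one H⁺ to C₆H₅COO⁻, giving C₆H₅COOH. (b) pKa = -log(Ka) = -log(5.82e-05) = 4.24.

Conjugate acid: C₆H₅COOH; pK_a = 4.24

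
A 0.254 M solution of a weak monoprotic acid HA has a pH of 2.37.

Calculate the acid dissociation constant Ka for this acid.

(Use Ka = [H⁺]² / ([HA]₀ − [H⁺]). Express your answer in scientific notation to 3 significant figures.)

[H⁺] = 10^(−pH) = 10^(−2.37) = 4.266e-03 M. For HA ⇌ H⁺ + A⁻, Ka = [H⁺][A⁻]/[HA] = [H⁺]² / ([HA]₀ − [H⁺]) = (4.266e-03)² / (0.254 − 4.266e-03) = 7.29e-05.

K_a = 7.29e-05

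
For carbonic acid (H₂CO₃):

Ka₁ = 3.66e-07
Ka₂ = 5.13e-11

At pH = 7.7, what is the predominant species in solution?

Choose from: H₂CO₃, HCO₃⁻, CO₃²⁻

pKa₁ = 6.44, pKa₂ = 10.29. For a polyprotic acid the predominant species crosses at each pKa: below pKa_n the protonated form dominates, above it the deprotonated form does. At pH = 7.7, the predominant species is HCO₃⁻.

HCO₃⁻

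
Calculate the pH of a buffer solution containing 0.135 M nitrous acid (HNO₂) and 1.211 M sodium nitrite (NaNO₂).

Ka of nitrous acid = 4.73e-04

pKa = -log(4.73e-04) = 3.33. pH = pKa + log([A⁻]/[HA]) = 3.33 + log(1.211/0.135)

pH = 4.28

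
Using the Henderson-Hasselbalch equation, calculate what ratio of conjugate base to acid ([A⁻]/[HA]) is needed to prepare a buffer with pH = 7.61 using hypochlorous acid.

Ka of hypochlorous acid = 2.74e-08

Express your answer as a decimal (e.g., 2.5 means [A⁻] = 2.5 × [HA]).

pKa = -log(2.74e-08) = 7.5622. pH = pKa + log([A⁻]/[HA]), so log([A⁻]/[HA]) = pH − pKa = 7.61 − 7.5622 = 0.0478. [A⁻]/[HA] = 10^(0.0478) = 1.12

[A⁻]/[HA] = 1.12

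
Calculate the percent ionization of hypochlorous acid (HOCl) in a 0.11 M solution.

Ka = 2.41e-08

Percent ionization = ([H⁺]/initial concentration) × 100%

Using Ka equilibrium: x² + Ka×x - Ka×C = 0. Solving: [H⁺] = 5.1476e-05. Percent = (5.1476e-05/0.11) × 100

Percent ionization = 0.0468%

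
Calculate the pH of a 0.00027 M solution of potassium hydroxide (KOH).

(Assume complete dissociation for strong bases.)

[OH⁻] = 0.00027 M for strong base. pOH = -log[OH⁻] = 3.57, pH = 14 - pOH

pH = 10.43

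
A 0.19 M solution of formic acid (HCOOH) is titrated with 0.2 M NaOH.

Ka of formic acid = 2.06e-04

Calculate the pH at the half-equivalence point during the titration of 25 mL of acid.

At half-equivalence [HA] = [A⁻], so Henderson-Hasselbalch gives pH = pKa = -log(2.06e-04) = 3.69.

pH = pKa = 3.69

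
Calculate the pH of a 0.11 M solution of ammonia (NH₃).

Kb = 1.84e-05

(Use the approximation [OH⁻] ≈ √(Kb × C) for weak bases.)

[OH⁻] = √(Kb × C) = √(1.84e-05 × 0.11) = 1.4227e-03. pOH = 2.85, pH = 14 - pOH

pH = 11.15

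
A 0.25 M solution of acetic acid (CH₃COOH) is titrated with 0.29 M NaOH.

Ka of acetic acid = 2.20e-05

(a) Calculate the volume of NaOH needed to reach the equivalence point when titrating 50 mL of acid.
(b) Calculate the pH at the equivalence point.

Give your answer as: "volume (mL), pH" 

moles acid = 0.25 × 50/1000 = 0.0125 mol; V_base = moles/0.29 × 1000 = 43.1 mL. At equivalence only the conjugate base is present: [A⁻] = 0.0125/0.093 = 1.3426e-01 M. Kb = Kw/Ka = 4.55e-10; [OH⁻] = √(Kb × [A⁻]) = 7.8120e-06; pOH = 5.11; pH = 14 - pOH = 8.89.

V = 43.1 mL, pH = 8.89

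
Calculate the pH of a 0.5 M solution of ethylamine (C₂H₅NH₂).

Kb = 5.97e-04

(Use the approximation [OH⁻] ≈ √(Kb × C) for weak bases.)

[OH⁻] = √(Kb × C) = √(5.97e-04 × 0.5) = 1.7277e-02. pOH = 1.76, pH = 14 - pOH

pH = 12.24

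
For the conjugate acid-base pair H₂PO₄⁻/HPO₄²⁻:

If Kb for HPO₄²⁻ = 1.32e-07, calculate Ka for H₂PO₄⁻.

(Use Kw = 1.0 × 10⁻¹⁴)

For a conjugate pair Ka × Kb = Kw, so Ka = Kw/Kb = 1.0 × 10⁻¹⁴ / 1.32e-07 = 7.58e-08.

K_a = 7.58e-08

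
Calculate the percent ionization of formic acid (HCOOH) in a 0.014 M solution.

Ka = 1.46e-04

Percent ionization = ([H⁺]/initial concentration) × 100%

Using Ka equilibrium: x² + Ka×x - Ka×C = 0. Solving: [H⁺] = 1.3585e-03. Percent = (1.3585e-03/0.014) × 100

Percent ionization = 9.7%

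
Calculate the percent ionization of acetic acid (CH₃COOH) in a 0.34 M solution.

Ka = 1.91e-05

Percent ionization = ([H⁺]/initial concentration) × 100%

Using Ka equilibrium: x² + Ka×x - Ka×C = 0. Solving: [H⁺] = 2.5388e-03. Percent = (2.5388e-03/0.34) × 100

Percent ionization = 0.747%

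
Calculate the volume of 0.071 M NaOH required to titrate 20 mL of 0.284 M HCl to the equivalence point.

At equivalence: moles acid = moles base. moles HCl = 0.284 × 20/1000 = 0.00568 mol. V_base = moles / 0.071 × 1000 = 80.0 mL.

V_{base} = 80.0 mL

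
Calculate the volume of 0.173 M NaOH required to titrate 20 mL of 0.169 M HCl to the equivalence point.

At equivalence: moles acid = moles base. moles HCl = 0.169 × 20/1000 = 0.00338 mol. V_base = moles / 0.173 × 1000 = 19.5 mL.

V_{base} = 19.5 mL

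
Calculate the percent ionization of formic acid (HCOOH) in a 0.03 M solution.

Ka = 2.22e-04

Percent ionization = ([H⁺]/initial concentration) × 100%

Using Ka equilibrium: x² + Ka×x - Ka×C = 0. Solving: [H⁺] = 2.4721e-03. Percent = (2.4721e-03/0.03) × 100

Percent ionization = 8.24%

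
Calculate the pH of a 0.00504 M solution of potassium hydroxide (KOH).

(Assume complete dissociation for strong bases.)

[OH⁻] = 0.00504 M for strong base. pOH = -log[OH⁻] = 2.30, pH = 14 - pOH

pH = 11.70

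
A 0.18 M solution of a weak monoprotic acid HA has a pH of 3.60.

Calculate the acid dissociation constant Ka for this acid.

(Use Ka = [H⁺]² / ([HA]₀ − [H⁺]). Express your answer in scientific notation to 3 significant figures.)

[H⁺] = 10^(−pH) = 10^(−3.60) = 2.512e-04 M. For HA ⇌ H⁺ + A⁻, Ka = [H⁺][A⁻]/[HA] = [H⁺]² / ([HA]₀ − [H⁺]) = (2.512e-04)² / (0.18 − 2.512e-04) = 3.51e-07.

K_a = 3.51e-07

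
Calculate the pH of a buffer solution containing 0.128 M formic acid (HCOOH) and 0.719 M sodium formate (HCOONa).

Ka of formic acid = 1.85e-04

pKa = -log(1.85e-04) = 3.73. pH = pKa + log([A⁻]/[HA]) = 3.73 + log(0.719/0.128)

pH = 4.48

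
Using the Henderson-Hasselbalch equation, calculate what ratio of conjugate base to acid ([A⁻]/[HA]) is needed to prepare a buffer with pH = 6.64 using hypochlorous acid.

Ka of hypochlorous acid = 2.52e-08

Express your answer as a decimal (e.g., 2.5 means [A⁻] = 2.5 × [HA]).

pKa = -log(2.52e-08) = 7.5986. pH = pKa + log([A⁻]/[HA]), so log([A⁻]/[HA]) = pH − pKa = 6.64 − 7.5986 = -0.9586. [A⁻]/[HA] = 10^(-0.9586) = 0.110

[A⁻]/[HA] = 0.110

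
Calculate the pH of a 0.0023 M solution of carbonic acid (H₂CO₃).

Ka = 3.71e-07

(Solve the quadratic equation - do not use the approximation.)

x² + Ka×x - Ka×C = 0. Using quadratic formula: [H⁺] = 2.9026e-05

pH = 4.54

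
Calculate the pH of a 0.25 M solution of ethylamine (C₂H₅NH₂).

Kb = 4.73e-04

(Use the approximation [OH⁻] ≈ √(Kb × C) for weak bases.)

[OH⁻] = √(Kb × C) = √(4.73e-04 × 0.25) = 1.0874e-02. pOH = 1.96, pH = 14 - pOH

pH = 12.04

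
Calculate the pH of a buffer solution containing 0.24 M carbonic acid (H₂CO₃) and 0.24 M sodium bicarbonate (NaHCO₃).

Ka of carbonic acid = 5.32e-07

pKa = -log(5.32e-07) = 6.27. pH = pKa + log([A⁻]/[HA]) = 6.27 + log(0.24/0.24)

pH = 6.27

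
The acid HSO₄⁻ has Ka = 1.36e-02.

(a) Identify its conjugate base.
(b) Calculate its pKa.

(a) The conjugate base is formed by removing one H⁺ from HSO₄⁻, giving SO₄²⁻. (b) pKa = -log(Ka) = -log(1.36e-02) = 1.87.

Conjugate base: SO₄²⁻; pK_a = 1.87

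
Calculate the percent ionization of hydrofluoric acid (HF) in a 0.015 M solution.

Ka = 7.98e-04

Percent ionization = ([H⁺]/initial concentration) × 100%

Using Ka equilibrium: x² + Ka×x - Ka×C = 0. Solving: [H⁺] = 3.0837e-03. Percent = (3.0837e-03/0.015) × 100

Percent ionization = 20.6%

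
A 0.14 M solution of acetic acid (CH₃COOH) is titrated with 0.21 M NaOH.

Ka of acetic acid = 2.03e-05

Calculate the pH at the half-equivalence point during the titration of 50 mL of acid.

At half-equivalence [HA] = [A⁻], so Henderson-Hasselbalch gives pH = pKa = -log(2.03e-05) = 4.69.

pH = pKa = 4.69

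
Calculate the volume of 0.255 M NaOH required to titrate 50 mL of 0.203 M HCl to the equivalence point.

At equivalence: moles acid = moles base. moles HCl = 0.203 × 50/1000 = 0.01015 mol. V_base = moles / 0.255 × 1000 = 39.8 mL.

V_{base} = 39.8 mL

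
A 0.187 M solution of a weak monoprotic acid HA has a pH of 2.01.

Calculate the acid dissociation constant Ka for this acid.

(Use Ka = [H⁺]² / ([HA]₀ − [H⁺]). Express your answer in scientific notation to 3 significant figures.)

[H⁺] = 10^(−pH) = 10^(−2.01) = 9.772e-03 M. For HA ⇌ H⁺ + A⁻, Ka = [H⁺][A⁻]/[HA] = [H⁺]² / ([HA]₀ − [H⁺]) = (9.772e-03)² / (0.187 − 9.772e-03) = 5.39e-04.

K_a = 5.39e-04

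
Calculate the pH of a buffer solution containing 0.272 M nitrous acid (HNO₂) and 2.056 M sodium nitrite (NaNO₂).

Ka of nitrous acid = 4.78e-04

pKa = -log(4.78e-04) = 3.32. pH = pKa + log([A⁻]/[HA]) = 3.32 + log(2.056/0.272)

pH = 4.20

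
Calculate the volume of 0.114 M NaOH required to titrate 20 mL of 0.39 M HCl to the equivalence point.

At equivalence: moles acid = moles base. moles HCl = 0.39 × 20/1000 = 0.0078 mol. V_base = moles / 0.114 × 1000 = 68.4 mL.

V_{base} = 68.4 mL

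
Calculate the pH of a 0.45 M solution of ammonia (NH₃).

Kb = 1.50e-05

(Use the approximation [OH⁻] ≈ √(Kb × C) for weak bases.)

[OH⁻] = √(Kb × C) = √(1.50e-05 × 0.45) = 2.5981e-03. pOH = 2.59, pH = 14 - pOH

pH = 11.41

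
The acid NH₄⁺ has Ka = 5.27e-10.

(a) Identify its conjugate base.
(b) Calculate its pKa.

(a) The conjugate base is formed by removing one H⁺ from NH₄⁺, giving NH₃. (b) pKa = -log(Ka) = -log(5.27e-10) = 9.28.

Conjugate base: NH₃; pK_a = 9.28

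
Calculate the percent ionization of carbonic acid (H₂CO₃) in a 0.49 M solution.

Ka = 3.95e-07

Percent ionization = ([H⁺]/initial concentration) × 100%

Using Ka equilibrium: x² + Ka×x - Ka×C = 0. Solving: [H⁺] = 4.3975e-04. Percent = (4.3975e-04/0.49) × 100

Percent ionization = 0.0897%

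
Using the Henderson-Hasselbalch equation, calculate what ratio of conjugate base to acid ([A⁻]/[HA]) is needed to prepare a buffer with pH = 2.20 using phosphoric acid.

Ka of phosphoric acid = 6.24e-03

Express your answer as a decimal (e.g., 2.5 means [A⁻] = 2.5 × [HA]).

pKa = -log(6.24e-03) = 2.2048. pH = pKa + log([A⁻]/[HA]), so log([A⁻]/[HA]) = pH − pKa = 2.20 − 2.2048 = -0.0048. [A⁻]/[HA] = 10^(-0.0048) = 0.989

[A⁻]/[HA] = 0.989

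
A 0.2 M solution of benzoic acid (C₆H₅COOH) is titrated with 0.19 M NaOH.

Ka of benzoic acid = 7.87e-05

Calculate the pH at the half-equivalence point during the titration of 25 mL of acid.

At half-equivalence [HA] = [A⁻], so Henderson-Hasselbalch gives pH = pKa = -log(7.87e-05) = 4.10.

pH = pKa = 4.10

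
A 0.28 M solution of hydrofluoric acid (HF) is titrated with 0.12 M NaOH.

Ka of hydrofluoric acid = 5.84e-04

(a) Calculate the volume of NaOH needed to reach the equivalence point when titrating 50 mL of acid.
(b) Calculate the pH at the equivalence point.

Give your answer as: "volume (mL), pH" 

moles acid = 0.28 × 50/1000 = 0.014 mol; V_base = moles/0.12 × 1000 = 116.7 mL. At equivalence only the conjugate base is present: [A⁻] = 0.014/0.167 = 8.4000e-02 M. Kb = Kw/Ka = 1.71e-11; [OH⁻] = √(Kb × [A⁻]) = 1.1993e-06; pOH = 5.92; pH = 14 - pOH = 8.08.

V = 116.7 mL, pH = 8.08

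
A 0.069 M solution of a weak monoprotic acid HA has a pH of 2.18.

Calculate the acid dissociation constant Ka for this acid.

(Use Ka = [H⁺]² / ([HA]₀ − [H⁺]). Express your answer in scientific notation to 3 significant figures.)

[H⁺] = 10^(−pH) = 10^(−2.18) = 6.607e-03 M. For HA ⇌ H⁺ + A⁻, Ka = [H⁺][A⁻]/[HA] = [H⁺]² / ([HA]₀ − [H⁺]) = (6.607e-03)² / (0.069 − 6.607e-03) = 7.00e-04.

K_a = 7.00e-04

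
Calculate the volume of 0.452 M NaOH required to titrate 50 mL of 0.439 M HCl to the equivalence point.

At equivalence: moles acid = moles base. moles HCl = 0.439 × 50/1000 = 0.02195 mol. V_base = moles / 0.452 × 1000 = 48.6 mL.

V_{base} = 48.6 mL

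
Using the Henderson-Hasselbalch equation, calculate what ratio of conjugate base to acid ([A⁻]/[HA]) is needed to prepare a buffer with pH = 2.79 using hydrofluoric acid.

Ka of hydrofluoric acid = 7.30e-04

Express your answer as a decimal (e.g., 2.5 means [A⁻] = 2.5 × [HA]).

pKa = -log(7.30e-04) = 3.1367. pH = pKa + log([A⁻]/[HA]), so log([A⁻]/[HA]) = pH − pKa = 2.79 − 3.1367 = -0.3467. [A⁻]/[HA] = 10^(-0.3467) = 0.450

[A⁻]/[HA] = 0.450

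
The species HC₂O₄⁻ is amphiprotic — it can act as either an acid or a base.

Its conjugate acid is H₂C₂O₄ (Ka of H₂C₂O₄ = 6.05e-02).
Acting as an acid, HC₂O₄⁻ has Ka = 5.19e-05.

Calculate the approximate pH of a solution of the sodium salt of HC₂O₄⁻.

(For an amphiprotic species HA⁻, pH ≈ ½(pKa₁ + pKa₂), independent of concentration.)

pKa₁ = -log(6.05e-02) = 1.22; pKa₂ = -log(5.19e-05) = 4.28. For an amphiprotic species, pH ≈ ½(pKa₁ + pKa₂) = ½(1.22 + 4.28) = 2.75.

pH = 2.75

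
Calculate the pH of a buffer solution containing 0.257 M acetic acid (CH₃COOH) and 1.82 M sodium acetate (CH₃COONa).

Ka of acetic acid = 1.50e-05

pKa = -log(1.50e-05) = 4.82. pH = pKa + log([A⁻]/[HA]) = 4.82 + log(1.82/0.257)

pH = 5.67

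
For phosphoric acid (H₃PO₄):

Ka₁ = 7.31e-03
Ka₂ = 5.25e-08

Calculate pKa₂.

pKa₂ = -log(Ka₂) = -log(5.25e-08) = 7.28.

pK_{a2} = 7.28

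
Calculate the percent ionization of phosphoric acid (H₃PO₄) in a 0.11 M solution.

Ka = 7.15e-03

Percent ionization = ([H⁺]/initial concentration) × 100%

Using Ka equilibrium: x² + Ka×x - Ka×C = 0. Solving: [H⁺] = 2.4697e-02. Percent = (2.4697e-02/0.11) × 100

Percent ionization = 22.5%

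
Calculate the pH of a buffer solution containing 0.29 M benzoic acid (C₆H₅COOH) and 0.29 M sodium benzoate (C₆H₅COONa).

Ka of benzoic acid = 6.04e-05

pKa = -log(6.04e-05) = 4.22. pH = pKa + log([A⁻]/[HA]) = 4.22 + log(0.29/0.29)

pH = 4.22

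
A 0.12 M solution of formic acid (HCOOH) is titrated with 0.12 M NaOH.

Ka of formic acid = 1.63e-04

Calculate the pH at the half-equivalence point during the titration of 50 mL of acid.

At half-equivalence [HA] = [A⁻], so Henderson-Hasselbalch gives pH = pKa = -log(1.63e-04) = 3.79.

pH = pKa = 3.79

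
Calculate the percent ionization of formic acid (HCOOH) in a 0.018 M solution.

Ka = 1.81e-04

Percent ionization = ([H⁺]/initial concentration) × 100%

Using Ka equilibrium: x² + Ka×x - Ka×C = 0. Solving: [H⁺] = 1.7168e-03. Percent = (1.7168e-03/0.018) × 100

Percent ionization = 9.54%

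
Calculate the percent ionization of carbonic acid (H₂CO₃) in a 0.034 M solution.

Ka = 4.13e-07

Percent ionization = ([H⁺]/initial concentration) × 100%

Using Ka equilibrium: x² + Ka×x - Ka×C = 0. Solving: [H⁺] = 1.1829e-04. Percent = (1.1829e-04/0.034) × 100

Percent ionization = 0.348%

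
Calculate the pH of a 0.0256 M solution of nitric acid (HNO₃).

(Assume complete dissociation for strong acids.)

[H⁺] = 0.0256 M for strong acid. pH = -log[H⁺] = -log(0.0256)

pH = 1.59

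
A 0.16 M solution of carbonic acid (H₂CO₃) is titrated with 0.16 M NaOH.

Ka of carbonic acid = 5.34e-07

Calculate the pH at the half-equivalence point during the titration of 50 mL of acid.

At half-equivalence [HA] = [A⁻], so Henderson-Hasselbalch gives pH = pKa = -log(5.34e-07) = 6.27.

pH = pKa = 6.27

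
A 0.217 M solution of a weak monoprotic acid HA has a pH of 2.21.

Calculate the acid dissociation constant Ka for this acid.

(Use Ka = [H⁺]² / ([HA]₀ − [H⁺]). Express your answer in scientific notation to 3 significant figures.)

[H⁺] = 10^(−pH) = 10^(−2.21) = 6.166e-03 M. For HA ⇌ H⁺ + A⁻, Ka = [H⁺][A⁻]/[HA] = [H⁺]² / ([HA]₀ − [H⁺]) = (6.166e-03)² / (0.217 − 6.166e-03) = 1.80e-04.

K_a = 1.80e-04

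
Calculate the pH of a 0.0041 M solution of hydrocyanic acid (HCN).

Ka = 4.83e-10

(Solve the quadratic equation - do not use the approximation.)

x² + Ka×x - Ka×C = 0. Using quadratic formula: [H⁺] = 1.4070e-06

pH = 5.85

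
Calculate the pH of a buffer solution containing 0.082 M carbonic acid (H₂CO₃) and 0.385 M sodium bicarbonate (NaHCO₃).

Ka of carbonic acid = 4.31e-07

pKa = -log(4.31e-07) = 6.37. pH = pKa + log([A⁻]/[HA]) = 6.37 + log(0.385/0.082)

pH = 7.04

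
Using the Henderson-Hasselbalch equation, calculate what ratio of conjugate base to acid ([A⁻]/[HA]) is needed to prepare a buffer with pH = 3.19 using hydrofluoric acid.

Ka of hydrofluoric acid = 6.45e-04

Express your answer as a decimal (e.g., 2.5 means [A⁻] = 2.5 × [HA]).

pKa = -log(6.45e-04) = 3.1904. pH = pKa + log([A⁻]/[HA]), so log([A⁻]/[HA]) = pH − pKa = 3.19 − 3.1904 = -0.0004. [A⁻]/[HA] = 10^(-0.0004) = 0.999

[A⁻]/[HA] = 0.999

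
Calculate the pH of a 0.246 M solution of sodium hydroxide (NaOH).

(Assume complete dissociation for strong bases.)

[OH⁻] = 0.246 M for strong base. pOH = -log[OH⁻] = 0.61, pH = 14 - pOH

pH = 13.39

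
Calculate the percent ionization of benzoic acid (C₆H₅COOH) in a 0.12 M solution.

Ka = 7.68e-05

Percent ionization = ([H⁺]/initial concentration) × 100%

Using Ka equilibrium: x² + Ka×x - Ka×C = 0. Solving: [H⁺] = 2.9976e-03. Percent = (2.9976e-03/0.12) × 100

Percent ionization = 2.5%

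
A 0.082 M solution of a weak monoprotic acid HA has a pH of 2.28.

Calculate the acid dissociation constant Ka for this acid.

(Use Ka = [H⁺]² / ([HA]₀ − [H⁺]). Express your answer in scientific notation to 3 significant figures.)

[H⁺] = 10^(−pH) = 10^(−2.28) = 5.248e-03 M. For HA ⇌ H⁺ + A⁻, Ka = [H⁺][A⁻]/[HA] = [H⁺]² / ([HA]₀ − [H⁺]) = (5.248e-03)² / (0.082 − 5.248e-03) = 3.59e-04.

K_a = 3.59e-04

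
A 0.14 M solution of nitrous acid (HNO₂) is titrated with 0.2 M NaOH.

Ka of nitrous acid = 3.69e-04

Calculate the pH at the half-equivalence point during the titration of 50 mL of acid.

At half-equivalence [HA] = [A⁻], so Henderson-Hasselbalch gives pH = pKa = -log(3.69e-04) = 3.43.

pH = pKa = 3.43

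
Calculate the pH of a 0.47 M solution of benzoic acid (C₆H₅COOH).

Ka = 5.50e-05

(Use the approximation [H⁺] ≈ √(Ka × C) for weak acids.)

[H⁺] = √(Ka × C) = √(5.50e-05 × 0.47) = 5.0843e-03. pH = -log(5.0843e-03)

pH = 2.29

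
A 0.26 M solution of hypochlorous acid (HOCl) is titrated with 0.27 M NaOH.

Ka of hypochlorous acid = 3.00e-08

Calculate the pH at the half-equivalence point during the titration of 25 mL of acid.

At half-equivalence [HA] = [A⁻], so Henderson-Hasselbalch gives pH = pKa = -log(3.00e-08) = 7.52.

pH = pKa = 7.52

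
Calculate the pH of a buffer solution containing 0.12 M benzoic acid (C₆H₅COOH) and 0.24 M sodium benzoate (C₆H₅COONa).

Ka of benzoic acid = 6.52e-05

pKa = -log(6.52e-05) = 4.19. pH = pKa + log([A⁻]/[HA]) = 4.19 + log(0.24/0.12)

pH = 4.49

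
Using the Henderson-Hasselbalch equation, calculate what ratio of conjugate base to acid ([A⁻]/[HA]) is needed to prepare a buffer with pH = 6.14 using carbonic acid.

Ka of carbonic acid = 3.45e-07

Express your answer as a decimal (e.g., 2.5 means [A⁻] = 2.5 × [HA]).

pKa = -log(3.45e-07) = 6.4622. pH = pKa + log([A⁻]/[HA]), so log([A⁻]/[HA]) = pH − pKa = 6.14 − 6.4622 = -0.3222. [A⁻]/[HA] = 10^(-0.3222) = 0.476

[A⁻]/[HA] = 0.476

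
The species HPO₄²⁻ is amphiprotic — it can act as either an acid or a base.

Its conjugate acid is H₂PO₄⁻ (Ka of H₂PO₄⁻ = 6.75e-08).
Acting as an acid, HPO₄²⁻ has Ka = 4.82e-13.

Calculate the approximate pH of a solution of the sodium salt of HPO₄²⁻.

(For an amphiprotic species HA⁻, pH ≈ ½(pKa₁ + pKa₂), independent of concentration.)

pKa₁ = -log(6.75e-08) = 7.17; pKa₂ = -log(4.82e-13) = 12.32. For an amphiprotic species, pH ≈ ½(pKa₁ + pKa₂) = ½(7.17 + 12.32) = 9.74.

pH = 9.74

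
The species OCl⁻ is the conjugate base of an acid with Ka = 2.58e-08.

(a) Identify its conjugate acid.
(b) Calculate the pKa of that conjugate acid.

(a) The conjugate acid is formed by adding one H⁺ to OCl⁻, giving HOCl. (b) pKa = -log(Ka) = -log(2.58e-08) = 7.59.

Conjugate acid: HOCl; pK_a = 7.59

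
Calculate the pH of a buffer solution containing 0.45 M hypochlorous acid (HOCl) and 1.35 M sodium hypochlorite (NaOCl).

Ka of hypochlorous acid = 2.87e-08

pKa = -log(2.87e-08) = 7.54. pH = pKa + log([A⁻]/[HA]) = 7.54 + log(1.35/0.45)

pH = 8.02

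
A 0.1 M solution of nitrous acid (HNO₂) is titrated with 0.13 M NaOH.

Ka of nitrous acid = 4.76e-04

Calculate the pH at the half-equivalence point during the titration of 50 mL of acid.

At half-equivalence [HA] = [A⁻], so Henderson-Hasselbalch gives pH = pKa = -log(4.76e-04) = 3.32.

pH = pKa = 3.32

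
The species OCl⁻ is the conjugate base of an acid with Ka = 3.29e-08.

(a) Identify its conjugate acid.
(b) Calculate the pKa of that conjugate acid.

(a) The conjugate acid is formed by adding one H⁺ to OCl⁻, giving HOCl. (b) pKa = -log(Ka) = -log(3.29e-08) = 7.48.

Conjugate acid: HOCl; pK_a = 7.48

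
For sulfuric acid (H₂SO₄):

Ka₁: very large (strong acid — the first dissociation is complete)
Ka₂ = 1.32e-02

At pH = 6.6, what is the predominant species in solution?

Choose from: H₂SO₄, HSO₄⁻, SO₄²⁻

The first dissociation is complete, so H₂SO₄ itself is never the predominant species in water; pKa₂ = -log(1.32e-02) = 1.88. For a polyprotic acid the predominant species crosses at each pKa: below pKa_n the protonated form dominates, above it the deprotonated form does. At pH = 6.6, the predominant species is SO₄²⁻.

SO₄²⁻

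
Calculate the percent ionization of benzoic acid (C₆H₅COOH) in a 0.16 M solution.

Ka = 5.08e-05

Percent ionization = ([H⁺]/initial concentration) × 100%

Using Ka equilibrium: x² + Ka×x - Ka×C = 0. Solving: [H⁺] = 2.8257e-03. Percent = (2.8257e-03/0.16) × 100

Percent ionization = 1.77%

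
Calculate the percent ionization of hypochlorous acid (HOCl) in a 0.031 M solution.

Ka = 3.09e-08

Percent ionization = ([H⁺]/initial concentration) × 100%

Using Ka equilibrium: x² + Ka×x - Ka×C = 0. Solving: [H⁺] = 3.0935e-05. Percent = (3.0935e-05/0.031) × 100

Percent ionization = 0.0998%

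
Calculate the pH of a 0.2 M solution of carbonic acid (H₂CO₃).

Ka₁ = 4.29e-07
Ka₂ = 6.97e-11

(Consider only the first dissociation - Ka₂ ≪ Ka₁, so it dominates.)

First dissociation dominates. From Ka₁ = [H⁺][HA⁻]/[H₂A], x² + Ka₁·x − Ka₁·C = 0 with C = 0.2 M and Ka₁ = 4.29e-07. Solving: [H⁺] = (−Ka₁ + √(Ka₁² + 4·Ka₁·C)) / 2 = 2.9270e-04 M. pH = -log(2.9270e-04) = 3.53.

pH = 3.53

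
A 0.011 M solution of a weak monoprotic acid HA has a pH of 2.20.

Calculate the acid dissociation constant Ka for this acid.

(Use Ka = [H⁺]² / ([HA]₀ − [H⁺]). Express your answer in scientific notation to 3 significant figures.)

[H⁺] = 10^(−pH) = 10^(−2.20) = 6.310e-03 M. For HA ⇌ H⁺ + A⁻, Ka = [H⁺][A⁻]/[HA] = [H⁺]² / ([HA]₀ − [H⁺]) = (6.310e-03)² / (0.011 − 6.310e-03) = 8.49e-03.

K_a = 8.49e-03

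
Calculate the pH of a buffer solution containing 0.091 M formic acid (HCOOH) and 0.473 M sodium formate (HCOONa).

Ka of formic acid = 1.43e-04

pKa = -log(1.43e-04) = 3.84. pH = pKa + log([A⁻]/[HA]) = 3.84 + log(0.473/0.091)

pH = 4.56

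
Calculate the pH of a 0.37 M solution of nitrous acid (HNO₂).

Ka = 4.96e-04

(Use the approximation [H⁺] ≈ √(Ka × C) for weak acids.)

[H⁺] = √(Ka × C) = √(4.96e-04 × 0.37) = 1.3547e-02. pH = -log(1.3547e-02)

pH = 1.87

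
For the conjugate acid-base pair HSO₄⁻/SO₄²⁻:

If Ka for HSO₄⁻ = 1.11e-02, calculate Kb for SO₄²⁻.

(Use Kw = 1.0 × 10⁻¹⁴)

For a conjugate pair Ka × Kb = Kw, so Kb = Kw/Ka = 1.0 × 10⁻¹⁴ / 1.11e-02 = 9.01e-13.

K_b = 9.01e-13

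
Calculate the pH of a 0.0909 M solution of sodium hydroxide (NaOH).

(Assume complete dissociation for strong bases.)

[OH⁻] = 0.0909 M for strong base. pOH = -log[OH⁻] = 1.04, pH = 14 - pOH

pH = 12.96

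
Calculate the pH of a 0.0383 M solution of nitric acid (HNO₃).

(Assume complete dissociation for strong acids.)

[H⁺] = 0.0383 M for strong acid. pH = -log[H⁺] = -log(0.0383)

pH = 1.42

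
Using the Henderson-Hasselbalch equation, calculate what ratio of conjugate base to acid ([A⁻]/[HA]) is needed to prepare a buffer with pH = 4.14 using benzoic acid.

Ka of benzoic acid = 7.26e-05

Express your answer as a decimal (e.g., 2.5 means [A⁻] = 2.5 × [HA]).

pKa = -log(7.26e-05) = 4.1391. pH = pKa + log([A⁻]/[HA]), so log([A⁻]/[HA]) = pH − pKa = 4.14 − 4.1391 = 0.0009. [A⁻]/[HA] = 10^(0.0009) = 1.00

[A⁻]/[HA] = 1.00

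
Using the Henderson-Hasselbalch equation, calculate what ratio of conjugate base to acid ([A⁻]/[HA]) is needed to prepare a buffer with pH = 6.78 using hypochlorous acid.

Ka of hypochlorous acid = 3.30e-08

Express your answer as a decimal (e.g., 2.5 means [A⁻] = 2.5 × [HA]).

pKa = -log(3.30e-08) = 7.4815. pH = pKa + log([A⁻]/[HA]), so log([A⁻]/[HA]) = pH − pKa = 6.78 − 7.4815 = -0.7015. [A⁻]/[HA] = 10^(-0.7015) = 0.199

[A⁻]/[HA] = 0.199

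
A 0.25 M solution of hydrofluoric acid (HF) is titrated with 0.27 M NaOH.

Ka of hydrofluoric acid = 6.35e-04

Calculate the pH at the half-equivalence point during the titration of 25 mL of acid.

At half-equivalence [HA] = [A⁻], so Henderson-Hasselbalch gives pH = pKa = -log(6.35e-04) = 3.20.

pH = pKa = 3.20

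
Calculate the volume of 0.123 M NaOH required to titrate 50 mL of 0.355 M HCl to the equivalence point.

At equivalence: moles acid = moles base. moles HCl = 0.355 × 50/1000 = 0.01775 mol. V_base = moles / 0.123 × 1000 = 144.3 mL.

V_{base} = 144.3 mL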